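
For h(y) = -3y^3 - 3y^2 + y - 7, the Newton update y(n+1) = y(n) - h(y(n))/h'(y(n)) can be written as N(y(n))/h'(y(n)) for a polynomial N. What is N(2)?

h'(y) = -9y^2 - 6y + 1.
N(y) = y·h'(y) - h(y) = y·(-9y^2 - 6y + 1) - (-3y^3 - 3y^2 + y - 7) = -6y^3 - 3y^2 + 7.
N(2) = -53.

-53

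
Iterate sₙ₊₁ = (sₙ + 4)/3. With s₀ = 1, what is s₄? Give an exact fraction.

161/81

s₁ = (1 + 4)/3 = 5/3.
s₂ = ((5/3) + 4)/3 = 17/9.
s₃ = ((17/9) + 4)/3 = 53/27.
s₄ = ((53/27) + 4)/3 = 161/81.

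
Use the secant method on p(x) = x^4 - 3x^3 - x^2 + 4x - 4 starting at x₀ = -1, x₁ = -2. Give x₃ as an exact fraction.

p(-1) = -5, p(-2) = 24. x₂ = (-2) - 24·((-2) - (-1))/(24 - (-5)) = -34/29.
p(-2) = 24, p(-34/29) = -2362440/707281. x₃ = (-34/29) - (-2362440/707281)·((-34/29) - (-2))/((-2362440/707281) - 24) = -85508/67143.

-85508/67143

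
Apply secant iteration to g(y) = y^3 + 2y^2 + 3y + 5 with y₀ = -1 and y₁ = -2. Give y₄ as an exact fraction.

-1519010/823649

g(-1) = 3, g(-2) = -1. y₂ = (-2) - (-1)·((-2) - (-1))/((-1) - 3) = -7/4.
g(-2) = -1, g(-7/4) = 33/64. y₃ = (-7/4) - (33/64)·((-7/4) - (-2))/((33/64) - (-1)) = -178/97.
g(-7/4) = 33/64, g(-178/97) = 45903/912673. y₄ = (-178/97) - (45903/912673)·((-178/97) - (-7/4))/((45903/912673) - (33/64)) = -1519010/823649.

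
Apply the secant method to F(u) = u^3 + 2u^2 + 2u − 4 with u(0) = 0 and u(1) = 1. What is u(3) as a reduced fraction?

F(0) = −4, F(1) = 1. u(2) = 1 − 1·(1 − 0)/(1 − (−4)) = 4/5.
F(1) = 1, F(4/5) = −76/125. u(3) = (4/5) − (−76/125)·((4/5) − 1)/((−76/125) − 1) = 176/201.

176/201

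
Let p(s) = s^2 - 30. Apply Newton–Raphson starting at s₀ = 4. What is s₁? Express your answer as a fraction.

23/4

p'(s) = 2s.
p(4) = -14, p'(4) = 8, so s₁ = 4 - (-14)/8 = 23/4.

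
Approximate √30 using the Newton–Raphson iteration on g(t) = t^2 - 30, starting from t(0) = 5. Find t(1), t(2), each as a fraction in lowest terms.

t(1) = 11/2, t(2) = 241/44

g'(t) = 2t.
g(5) = -5, g'(5) = 10, so t(1) = 5 - (-5)/10 = 11/2.
g(11/2) = 1/4, g'(11/2) = 11, so t(2) = (11/2) - (1/4)/11 = 241/44.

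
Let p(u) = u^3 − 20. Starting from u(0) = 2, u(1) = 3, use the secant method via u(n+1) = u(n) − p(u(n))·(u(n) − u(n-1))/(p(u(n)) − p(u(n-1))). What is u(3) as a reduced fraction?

p(2) = −12, p(3) = 7. u(2) = 3 − 7·(3 − 2)/(7 − (−12)) = 50/19.
p(3) = 7, p(50/19) = −12180/6859. u(3) = (50/19) − (−12180/6859)·((50/19) − 3)/((−12180/6859) − 7) = 23270/8599.

23270/8599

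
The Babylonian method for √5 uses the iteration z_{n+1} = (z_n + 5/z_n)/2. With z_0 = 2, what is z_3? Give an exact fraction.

51841/23184

z_1 = (2 + 5/2)/2 = 9/4.
z_2 = (9/4 + 5/(9/4))/2 = 161/72.
z_3 = (161/72 + 5/(161/72))/2 = 51841/23184.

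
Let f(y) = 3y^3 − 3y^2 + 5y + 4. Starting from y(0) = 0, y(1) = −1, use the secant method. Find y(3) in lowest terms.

−796/1643

f(0) = 4, f(−1) = −7. y(2) = (−1) − (−7)·((−1) − 0)/((−7) − 4) = −4/11.
f(−1) = −7, f(−4/11) = 2184/1331. y(3) = (−4/11) − (2184/1331)·((−4/11) − (−1))/((2184/1331) − (−7)) = −796/1643.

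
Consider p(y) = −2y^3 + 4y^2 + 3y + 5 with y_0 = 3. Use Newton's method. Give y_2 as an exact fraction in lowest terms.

p'(y) = −6y^2 + 8y + 3.
p(3) = −4, p'(3) = −27, so y_1 = 3 − (−4)/(−27) = 77/27.
p(77/27) = −5920/19683, p'(77/27) = −5585/243, so y_2 = (77/27) − (−5920/19683)/(−5585/243) = 256843/90477.

256843/90477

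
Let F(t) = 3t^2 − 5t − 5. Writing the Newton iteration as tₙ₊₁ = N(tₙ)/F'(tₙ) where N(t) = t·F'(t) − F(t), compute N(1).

8

F'(t) = 6t − 5.
N(t) = t·F'(t) − F(t) = t·(6t − 5) − (3t^2 − 5t − 5) = 3t^2 + 5.
N(1) = 8.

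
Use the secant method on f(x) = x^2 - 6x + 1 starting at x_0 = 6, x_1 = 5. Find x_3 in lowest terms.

35/6

f(6) = 1, f(5) = -4. x_2 = 5 - (-4)·(5 - 6)/((-4) - 1) = 29/5.
f(5) = -4, f(29/5) = -4/25. x_3 = (29/5) - (-4/25)·((29/5) - 5)/((-4/25) - (-4)) = 35/6.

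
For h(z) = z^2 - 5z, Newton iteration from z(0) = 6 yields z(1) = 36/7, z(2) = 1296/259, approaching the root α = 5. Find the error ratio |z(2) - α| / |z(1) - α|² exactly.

7/37

z(1) - α = 36/7 - 5 = 1/7, so |z(1) - α| = 1/7.
z(2) - α = 1296/259 - 5 = 1/259, so |z(2) - α| = 1/259.
|z(1) - α|² = 1/49.
Ratio = (1/259) / (1/49) = 7/37.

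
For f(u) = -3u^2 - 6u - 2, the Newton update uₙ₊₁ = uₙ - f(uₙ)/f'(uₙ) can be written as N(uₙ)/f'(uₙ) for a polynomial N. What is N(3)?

-25

f'(u) = -6u - 6.
N(u) = u·f'(u) - f(u) = u·(-6u - 6) - (-3u^2 - 6u - 2) = -3u^2 + 2.
N(3) = -25.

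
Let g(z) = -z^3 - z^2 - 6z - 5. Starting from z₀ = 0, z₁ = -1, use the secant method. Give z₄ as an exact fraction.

g(0) = -5, g(-1) = 1. z₂ = (-1) - 1·((-1) - 0)/(1 - (-5)) = -5/6.
g(-1) = 1, g(-5/6) = -25/216. z₃ = (-5/6) - (-25/216)·((-5/6) - (-1))/((-25/216) - 1) = -205/241.
g(-5/6) = -25/216, g(-205/241) = -60875/13997521. z₄ = (-205/241) - (-60875/13997521)·((-205/241) - (-5/6))/((-60875/13997521) - (-25/216)) = -11468305/13471561.

-11468305/13471561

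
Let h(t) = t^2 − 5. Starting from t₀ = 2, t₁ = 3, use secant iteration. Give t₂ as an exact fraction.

11/5

h(2) = −1, h(3) = 4. t₂ = 3 − 4·(3 − 2)/(4 − (−1)) = 11/5.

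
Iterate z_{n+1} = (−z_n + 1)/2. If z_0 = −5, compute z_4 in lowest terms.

0

z_1 = (−(−5) + 1)/2 = 3.
z_2 = (−3 + 1)/2 = −1.
z_3 = (−(−1) + 1)/2 = 1.
z_4 = (−1 + 1)/2 = 0.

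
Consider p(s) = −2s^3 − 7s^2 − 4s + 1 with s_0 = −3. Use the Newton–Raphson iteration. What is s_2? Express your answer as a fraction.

−78/29

p'(s) = −6s^2 − 14s − 4.
p(−3) = 4, p'(−3) = −16, so s_1 = (−3) − 4/(−16) = −11/4.
p(−11/4) = 21/32, p'(−11/4) = −87/8, so s_2 = (−11/4) − (21/32)/(−87/8) = −78/29.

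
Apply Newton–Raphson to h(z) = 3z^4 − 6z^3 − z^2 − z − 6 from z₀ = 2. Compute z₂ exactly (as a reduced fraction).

2511766/1039889

h'(z) = 12z^3 − 18z^2 − 2z − 1.
h(2) = −12, h'(2) = 19, so z₁ = 2 − (−12)/19 = 50/19.
h(50/19) = 2472624/130321, h'(50/19) = 602041/6859, so z₂ = (50/19) − (2472624/130321)/(602041/6859) = 2511766/1039889.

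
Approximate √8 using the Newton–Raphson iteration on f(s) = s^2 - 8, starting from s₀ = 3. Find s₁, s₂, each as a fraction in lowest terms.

f'(s) = 2s.
f(3) = 1, f'(3) = 6, so s₁ = 3 - 1/6 = 17/6.
f(17/6) = 1/36, f'(17/6) = 17/3, so s₂ = (17/6) - (1/36)/(17/3) = 577/204.

s₁ = 17/6, s₂ = 577/204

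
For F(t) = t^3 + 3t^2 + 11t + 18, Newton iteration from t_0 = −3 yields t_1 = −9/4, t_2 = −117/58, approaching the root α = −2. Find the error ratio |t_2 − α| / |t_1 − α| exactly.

2/29

t_1 − α = −9/4 − (−2) = −9/4 + 2 = −1/4, so |t_1 − α| = 1/4.
t_2 − α = −117/58 − (−2) = −117/58 + 2 = −1/58, so |t_2 − α| = 1/58.
Ratio = (1/58) / (1/4) = 2/29.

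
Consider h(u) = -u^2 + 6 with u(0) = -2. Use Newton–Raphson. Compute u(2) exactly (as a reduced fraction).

h'(u) = -2u.
h(-2) = 2, h'(-2) = 4, so u(1) = (-2) - 2/4 = -5/2.
h(-5/2) = -1/4, h'(-5/2) = 5, so u(2) = (-5/2) - (-1/4)/5 = -49/20.

-49/20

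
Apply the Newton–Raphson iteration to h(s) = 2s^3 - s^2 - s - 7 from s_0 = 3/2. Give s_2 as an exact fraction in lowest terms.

h'(s) = 6s^2 - 2s - 1.
h(3/2) = -4, h'(3/2) = 19/2, so s_1 = (3/2) - (-4)/(19/2) = 73/38.
h(73/38) = 10752/6859, h'(73/38) = 12491/722, so s_2 = (73/38) - (10752/6859)/(12491/722) = 868835/474658.

868835/474658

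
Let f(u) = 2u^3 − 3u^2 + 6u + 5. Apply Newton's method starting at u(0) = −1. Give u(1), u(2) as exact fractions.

f'(u) = 6u^2 − 6u + 6.
f(−1) = −6, f'(−1) = 18, so u(1) = (−1) − (−6)/18 = −2/3.
f(−2/3) = −25/27, f'(−2/3) = 38/3, so u(2) = (−2/3) − (−25/27)/(38/3) = −203/342.

u(1) = −2/3, u(2) = −203/342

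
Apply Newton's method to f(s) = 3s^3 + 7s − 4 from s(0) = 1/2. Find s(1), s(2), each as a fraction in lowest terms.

s(1) = 19/37, s(2) = 121883/237392

f'(s) = 9s^2 + 7.
f(1/2) = −1/8, f'(1/2) = 37/4, so s(1) = (1/2) − (−1/8)/(37/4) = 19/37.
f(19/37) = 42/50653, f'(19/37) = 12832/1369, so s(2) = (19/37) − (42/50653)/(12832/1369) = 121883/237392.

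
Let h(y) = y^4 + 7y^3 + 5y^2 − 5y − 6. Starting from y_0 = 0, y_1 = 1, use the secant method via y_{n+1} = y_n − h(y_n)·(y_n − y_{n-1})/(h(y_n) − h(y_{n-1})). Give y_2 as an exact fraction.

h(0) = −6, h(1) = 2. y_2 = 1 − 2·(1 − 0)/(2 − (−6)) = 3/4.

3/4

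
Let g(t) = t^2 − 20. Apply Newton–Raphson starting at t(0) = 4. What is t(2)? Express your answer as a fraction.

161/36

g'(t) = 2t.
g(4) = −4, g'(4) = 8, so t(1) = 4 − (−4)/8 = 9/2.
g(9/2) = 1/4, g'(9/2) = 9, so t(2) = (9/2) − (1/4)/9 = 161/36.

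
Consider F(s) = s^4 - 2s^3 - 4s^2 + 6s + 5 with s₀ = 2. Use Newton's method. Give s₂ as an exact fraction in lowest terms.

F'(s) = 4s^3 - 6s^2 - 8s + 6.
F(2) = 1, F'(2) = -2, so s₁ = 2 - 1/(-2) = 5/2.
F(5/2) = 45/16, F'(5/2) = 11, so s₂ = (5/2) - (45/16)/11 = 395/176.

395/176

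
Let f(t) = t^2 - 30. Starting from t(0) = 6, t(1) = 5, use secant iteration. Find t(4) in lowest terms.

f(6) = 6, f(5) = -5. t(2) = 5 - (-5)·(5 - 6)/((-5) - 6) = 60/11.
f(5) = -5, f(60/11) = -30/121. t(3) = (60/11) - (-30/121)·((60/11) - 5)/((-30/121) - (-5)) = 126/23.
f(60/11) = -30/121, f(126/23) = 6/529. t(4) = (126/23) - (6/529)·((126/23) - (60/11))/((6/529) - (-30/121)) = 2525/461.

2525/461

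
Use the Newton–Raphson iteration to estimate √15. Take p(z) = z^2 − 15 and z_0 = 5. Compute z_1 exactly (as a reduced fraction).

4

p'(z) = 2z.
p(5) = 10, p'(5) = 10, so z_1 = 5 − 10/10 = 4.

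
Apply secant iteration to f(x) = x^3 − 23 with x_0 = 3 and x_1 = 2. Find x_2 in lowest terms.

53/19

f(3) = 4, f(2) = −15. x_2 = 2 − (−15)·(2 − 3)/((−15) − 4) = 53/19.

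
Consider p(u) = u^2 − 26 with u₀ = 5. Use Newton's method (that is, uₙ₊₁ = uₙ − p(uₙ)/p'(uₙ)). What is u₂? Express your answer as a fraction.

p'(u) = 2u.
p(5) = −1, p'(5) = 10, so u₁ = 5 − (−1)/10 = 51/10.
p(51/10) = 1/100, p'(51/10) = 51/5, so u₂ = (51/10) − (1/100)/(51/5) = 5201/1020.

5201/1020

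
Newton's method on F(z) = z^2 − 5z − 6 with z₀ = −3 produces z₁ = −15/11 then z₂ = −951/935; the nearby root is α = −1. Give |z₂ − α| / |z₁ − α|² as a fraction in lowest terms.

z₁ − α = −15/11 − (−1) = −15/11 + 1 = −4/11, so |z₁ − α| = 4/11.
z₂ − α = −951/935 − (−1) = −951/935 + 1 = −16/935, so |z₂ − α| = 16/935.
|z₁ − α|² = 16/121.
Ratio = (16/935) / (16/121) = 11/85.

11/85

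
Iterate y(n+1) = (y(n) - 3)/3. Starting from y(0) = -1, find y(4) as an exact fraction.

-121/81

y(1) = ((-1) - 3)/3 = -4/3.
y(2) = ((-4/3) - 3)/3 = -13/9.
y(3) = ((-13/9) - 3)/3 = -40/27.
y(4) = ((-40/27) - 3)/3 = -121/81.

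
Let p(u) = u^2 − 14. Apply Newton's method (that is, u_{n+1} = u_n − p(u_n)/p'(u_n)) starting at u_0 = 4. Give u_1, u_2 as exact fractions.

u_1 = 15/4, u_2 = 449/120

p'(u) = 2u.
p(4) = 2, p'(4) = 8, so u_1 = 4 − 2/8 = 15/4.
p(15/4) = 1/16, p'(15/4) = 15/2, so u_2 = (15/4) − (1/16)/(15/2) = 449/120.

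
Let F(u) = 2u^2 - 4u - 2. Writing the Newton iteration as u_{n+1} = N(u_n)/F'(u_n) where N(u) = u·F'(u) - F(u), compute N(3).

20

F'(u) = 4u - 4.
N(u) = u·F'(u) - F(u) = u·(4u - 4) - (2u^2 - 4u - 2) = 2u^2 + 2.
N(3) = 20.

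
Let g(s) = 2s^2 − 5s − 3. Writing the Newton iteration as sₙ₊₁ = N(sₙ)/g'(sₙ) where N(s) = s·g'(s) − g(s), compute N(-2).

11

g'(s) = 4s − 5.
N(s) = s·g'(s) − g(s) = s·(4s − 5) − (2s^2 − 5s − 3) = 2s^2 + 3.
N(-2) = 11.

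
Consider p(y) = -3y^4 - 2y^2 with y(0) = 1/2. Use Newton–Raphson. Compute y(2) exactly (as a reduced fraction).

p'(y) = -12y^3 - 4y.
p(1/2) = -11/16, p'(1/2) = -7/2, so y(1) = (1/2) - (-11/16)/(-7/2) = 17/56.
p(17/56) = -2063171/9834496, p'(17/56) = -68051/43904, so y(2) = (17/56) - (-2063171/9834496)/(-68051/43904) = 150841/896672.

150841/896672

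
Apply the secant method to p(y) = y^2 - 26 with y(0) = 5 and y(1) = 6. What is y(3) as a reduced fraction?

p(5) = -1, p(6) = 10. y(2) = 6 - 10·(6 - 5)/(10 - (-1)) = 56/11.
p(6) = 10, p(56/11) = -10/121. y(3) = (56/11) - (-10/121)·((56/11) - 6)/((-10/121) - 10) = 311/61.

311/61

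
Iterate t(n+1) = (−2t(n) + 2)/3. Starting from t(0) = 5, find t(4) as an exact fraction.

t(1) = (−2·5 + 2)/3 = −8/3.
t(2) = (−2·(−8/3) + 2)/3 = 22/9.
t(3) = (−2·(22/9) + 2)/3 = −26/27.
t(4) = (−2·(−26/27) + 2)/3 = 106/81.

106/81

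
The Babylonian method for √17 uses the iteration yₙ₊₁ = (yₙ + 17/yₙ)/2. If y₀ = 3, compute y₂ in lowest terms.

y₁ = (3 + 17/3)/2 = 13/3.
y₂ = (13/3 + 17/(13/3))/2 = 161/39.

161/39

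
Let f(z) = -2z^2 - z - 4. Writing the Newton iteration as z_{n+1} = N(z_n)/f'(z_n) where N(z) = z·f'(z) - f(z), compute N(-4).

-28

f'(z) = -4z - 1.
N(z) = z·f'(z) - f(z) = z·(-4z - 1) - (-2z^2 - z - 4) = -2z^2 + 4.
N(-4) = -28.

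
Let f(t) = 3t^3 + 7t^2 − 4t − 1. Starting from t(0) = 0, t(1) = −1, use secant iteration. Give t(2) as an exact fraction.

−1/8

f(0) = −1, f(−1) = 7. t(2) = (−1) − 7·((−1) − 0)/(7 − (−1)) = −1/8.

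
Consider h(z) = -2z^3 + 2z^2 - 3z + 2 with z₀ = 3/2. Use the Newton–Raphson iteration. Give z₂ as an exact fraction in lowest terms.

40786/49959

h'(z) = -6z^2 + 4z - 3.
h(3/2) = -19/4, h'(3/2) = -21/2, so z₁ = (3/2) - (-19/4)/(-21/2) = 22/21.
h(22/21) = -11552/9261, h'(22/21) = -793/147, so z₂ = (22/21) - (-11552/9261)/(-793/147) = 40786/49959.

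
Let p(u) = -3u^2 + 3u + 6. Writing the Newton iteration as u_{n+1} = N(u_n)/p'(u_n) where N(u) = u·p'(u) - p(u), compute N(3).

p'(u) = -6u + 3.
N(u) = u·p'(u) - p(u) = u·(-6u + 3) - (-3u^2 + 3u + 6) = -3u^2 - 6.
N(3) = -33.

-33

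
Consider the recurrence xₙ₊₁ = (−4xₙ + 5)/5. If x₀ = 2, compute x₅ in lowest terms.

257/3125

x₁ = (−4·2 + 5)/5 = −3/5.
x₂ = (−4·(−3/5) + 5)/5 = 37/25.
x₃ = (−4·(37/25) + 5)/5 = −23/125.
x₄ = (−4·(−23/125) + 5)/5 = 717/625.
x₅ = (−4·(717/625) + 5)/5 = 257/3125.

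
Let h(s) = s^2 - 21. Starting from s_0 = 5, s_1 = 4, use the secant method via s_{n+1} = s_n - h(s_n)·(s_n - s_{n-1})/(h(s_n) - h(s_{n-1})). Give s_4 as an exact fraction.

h(5) = 4, h(4) = -5. s_2 = 4 - (-5)·(4 - 5)/((-5) - 4) = 41/9.
h(4) = -5, h(41/9) = -20/81. s_3 = (41/9) - (-20/81)·((41/9) - 4)/((-20/81) - (-5)) = 353/77.
h(41/9) = -20/81, h(353/77) = 100/5929. s_4 = (353/77) - (100/5929)·((353/77) - (41/9))/((100/5929) - (-20/81)) = 14513/3167.

14513/3167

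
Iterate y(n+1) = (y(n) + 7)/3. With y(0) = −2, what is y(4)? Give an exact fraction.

y(1) = ((−2) + 7)/3 = 5/3.
y(2) = ((5/3) + 7)/3 = 26/9.
y(3) = ((26/9) + 7)/3 = 89/27.
y(4) = ((89/27) + 7)/3 = 278/81.

278/81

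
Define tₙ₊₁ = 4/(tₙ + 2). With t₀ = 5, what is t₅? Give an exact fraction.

50/41

t₁ = 4/(5 + 2) = 4/7.
t₂ = 4/(4/7 + 2) = 14/9.
t₃ = 4/(14/9 + 2) = 9/8.
t₄ = 4/(9/8 + 2) = 32/25.
t₅ = 4/(32/25 + 2) = 50/41.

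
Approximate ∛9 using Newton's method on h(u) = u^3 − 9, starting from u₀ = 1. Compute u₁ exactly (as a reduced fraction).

h'(u) = 3u^2.
h(1) = −8, h'(1) = 3, so u₁ = 1 − (−8)/3 = 11/3.

11/3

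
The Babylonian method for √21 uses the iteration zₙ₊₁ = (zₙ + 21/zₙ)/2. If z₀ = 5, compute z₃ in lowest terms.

277727/60605

z₁ = (5 + 21/5)/2 = 23/5.
z₂ = (23/5 + 21/(23/5))/2 = 527/115.
z₃ = (527/115 + 21/(527/115))/2 = 277727/60605.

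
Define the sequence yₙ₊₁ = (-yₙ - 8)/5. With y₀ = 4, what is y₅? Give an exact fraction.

y₁ = (-4 - 8)/5 = -12/5.
y₂ = (-(-12/5) - 8)/5 = -28/25.
y₃ = (-(-28/25) - 8)/5 = -172/125.
y₄ = (-(-172/125) - 8)/5 = -828/625.
y₅ = (-(-828/625) - 8)/5 = -4172/3125.

-4172/3125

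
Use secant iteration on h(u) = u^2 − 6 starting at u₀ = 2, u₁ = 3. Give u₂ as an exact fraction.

h(2) = −2, h(3) = 3. u₂ = 3 − 3·(3 − 2)/(3 − (−2)) = 12/5.

12/5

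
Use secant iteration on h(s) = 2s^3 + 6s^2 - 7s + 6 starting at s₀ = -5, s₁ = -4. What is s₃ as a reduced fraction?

-626502/154765

h(-5) = -59, h(-4) = 2. s₂ = (-4) - 2·((-4) - (-5))/(2 - (-59)) = -246/61.
h(-4) = 2, h(-246/61) = 144432/226981. s₃ = (-246/61) - (144432/226981)·((-246/61) - (-4))/((144432/226981) - 2) = -626502/154765.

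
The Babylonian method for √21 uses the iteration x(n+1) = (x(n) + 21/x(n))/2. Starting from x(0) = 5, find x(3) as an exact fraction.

x(1) = (5 + 21/5)/2 = 23/5.
x(2) = (23/5 + 21/(23/5))/2 = 527/115.
x(3) = (527/115 + 21/(527/115))/2 = 277727/60605.

277727/60605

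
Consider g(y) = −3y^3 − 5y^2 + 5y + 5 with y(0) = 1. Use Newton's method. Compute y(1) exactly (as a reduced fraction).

g'(y) = −9y^2 − 10y + 5.
g(1) = 2, g'(1) = −14, so y(1) = 1 − 2/(−14) = 8/7.

8/7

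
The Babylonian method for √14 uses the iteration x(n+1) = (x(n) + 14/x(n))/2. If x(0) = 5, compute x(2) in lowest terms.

2921/780

x(1) = (5 + 14/5)/2 = 39/10.
x(2) = (39/10 + 14/(39/10))/2 = 2921/780.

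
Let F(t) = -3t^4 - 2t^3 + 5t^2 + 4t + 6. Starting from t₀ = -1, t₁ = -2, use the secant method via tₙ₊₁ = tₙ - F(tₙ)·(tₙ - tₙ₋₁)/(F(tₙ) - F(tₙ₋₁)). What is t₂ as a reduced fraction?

-13/10

F(-1) = 6, F(-2) = -14. t₂ = (-2) - (-14)·((-2) - (-1))/((-14) - 6) = -13/10.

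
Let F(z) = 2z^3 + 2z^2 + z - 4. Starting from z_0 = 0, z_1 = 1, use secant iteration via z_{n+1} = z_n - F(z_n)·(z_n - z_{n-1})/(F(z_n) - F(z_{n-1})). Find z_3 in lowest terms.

212/237

F(0) = -4, F(1) = 1. z_2 = 1 - 1·(1 - 0)/(1 - (-4)) = 4/5.
F(1) = 1, F(4/5) = -112/125. z_3 = (4/5) - (-112/125)·((4/5) - 1)/((-112/125) - 1) = 212/237.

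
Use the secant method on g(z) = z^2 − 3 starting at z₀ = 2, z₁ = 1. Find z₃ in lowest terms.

g(2) = 1, g(1) = −2. z₂ = 1 − (−2)·(1 − 2)/((−2) − 1) = 5/3.
g(1) = −2, g(5/3) = −2/9. z₃ = (5/3) − (−2/9)·((5/3) − 1)/((−2/9) − (−2)) = 7/4.

7/4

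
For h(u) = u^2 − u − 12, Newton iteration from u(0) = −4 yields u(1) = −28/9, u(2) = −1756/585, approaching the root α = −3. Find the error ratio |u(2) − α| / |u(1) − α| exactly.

1/65

u(1) − α = −28/9 − (−3) = −28/9 + 3 = −1/9, so |u(1) − α| = 1/9.
u(2) − α = −1756/585 − (−3) = −1756/585 + 3 = −1/585, so |u(2) − α| = 1/585.
Ratio = (1/585) / (1/9) = 1/65.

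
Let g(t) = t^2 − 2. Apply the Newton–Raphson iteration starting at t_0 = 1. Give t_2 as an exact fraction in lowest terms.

17/12

g'(t) = 2t.
g(1) = −1, g'(1) = 2, so t_1 = 1 − (−1)/2 = 3/2.
g(3/2) = 1/4, g'(3/2) = 3, so t_2 = (3/2) − (1/4)/3 = 17/12.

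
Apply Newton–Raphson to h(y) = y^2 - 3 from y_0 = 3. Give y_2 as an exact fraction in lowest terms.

h'(y) = 2y.
h(3) = 6, h'(3) = 6, so y_1 = 3 - 6/6 = 2.
h(2) = 1, h'(2) = 4, so y_2 = 2 - 1/4 = 7/4.

7/4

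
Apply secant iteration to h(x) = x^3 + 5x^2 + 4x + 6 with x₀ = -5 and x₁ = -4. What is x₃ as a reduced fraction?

h(-5) = -14, h(-4) = 6. x₂ = (-4) - 6·((-4) - (-5))/(6 - (-14)) = -43/10.
h(-4) = 6, h(-43/10) = 1743/1000. x₃ = (-43/10) - (1743/1000)·((-43/10) - (-4))/((1743/1000) - 6) = -2092/473.

-2092/473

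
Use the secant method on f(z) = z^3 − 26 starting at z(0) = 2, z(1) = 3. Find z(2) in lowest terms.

56/19

f(2) = −18, f(3) = 1. z(2) = 3 − 1·(3 − 2)/(1 − (−18)) = 56/19.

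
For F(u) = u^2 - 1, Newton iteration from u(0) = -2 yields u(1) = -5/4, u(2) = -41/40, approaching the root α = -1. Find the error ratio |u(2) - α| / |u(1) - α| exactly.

u(1) - α = -5/4 - (-1) = -5/4 + 1 = -1/4, so |u(1) - α| = 1/4.
u(2) - α = -41/40 - (-1) = -41/40 + 1 = -1/40, so |u(2) - α| = 1/40.
Ratio = (1/40) / (1/4) = 1/10.

1/10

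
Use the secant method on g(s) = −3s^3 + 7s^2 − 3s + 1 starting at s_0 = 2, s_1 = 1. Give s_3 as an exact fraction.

4

g(2) = −1, g(1) = 2. s_2 = 1 − 2·(1 − 2)/(2 − (−1)) = 5/3.
g(1) = 2, g(5/3) = 14/9. s_3 = (5/3) − (14/9)·((5/3) − 1)/((14/9) − 2) = 4.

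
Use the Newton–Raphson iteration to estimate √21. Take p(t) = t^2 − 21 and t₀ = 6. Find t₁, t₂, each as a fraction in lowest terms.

t₁ = 19/4, t₂ = 697/152

p'(t) = 2t.
p(6) = 15, p'(6) = 12, so t₁ = 6 − 15/12 = 19/4.
p(19/4) = 25/16, p'(19/4) = 19/2, so t₂ = (19/4) − (25/16)/(19/2) = 697/152.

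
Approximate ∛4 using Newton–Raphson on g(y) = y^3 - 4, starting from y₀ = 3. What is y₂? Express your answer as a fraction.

117239/68121

g'(y) = 3y^2.
g(3) = 23, g'(3) = 27, so y₁ = 3 - 23/27 = 58/27.
g(58/27) = 116380/19683, g'(58/27) = 3364/243, so y₂ = (58/27) - (116380/19683)/(3364/243) = 117239/68121.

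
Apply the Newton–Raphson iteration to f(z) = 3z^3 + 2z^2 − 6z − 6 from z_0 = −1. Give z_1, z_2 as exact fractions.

z_1 = −2, z_2 = −17/11

f'(z) = 9z^2 + 4z − 6.
f(−1) = −1, f'(−1) = −1, so z_1 = (−1) − (−1)/(−1) = −2.
f(−2) = −10, f'(−2) = 22, so z_2 = (−2) − (−10)/22 = −17/11.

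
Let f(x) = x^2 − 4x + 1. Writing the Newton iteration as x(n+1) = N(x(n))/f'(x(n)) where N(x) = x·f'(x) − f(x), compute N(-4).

f'(x) = 2x − 4.
N(x) = x·f'(x) − f(x) = x·(2x − 4) − (x^2 − 4x + 1) = x^2 − 1.
N(-4) = 15.

15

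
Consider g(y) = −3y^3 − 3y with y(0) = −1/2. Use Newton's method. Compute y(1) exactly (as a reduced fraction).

−1/7

g'(y) = −9y^2 − 3.
g(−1/2) = 15/8, g'(−1/2) = −21/4, so y(1) = (−1/2) − (15/8)/(−21/4) = −1/7.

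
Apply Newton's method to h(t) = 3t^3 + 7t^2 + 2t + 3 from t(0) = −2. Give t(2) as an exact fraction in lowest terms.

−19486/8705

h'(t) = 9t^2 + 14t + 2.
h(−2) = 3, h'(−2) = 10, so t(1) = (−2) − 3/10 = −23/10.
h(−23/10) = −1071/1000, h'(−23/10) = 1741/100, so t(2) = (−23/10) − (−1071/1000)/(1741/100) = −19486/8705.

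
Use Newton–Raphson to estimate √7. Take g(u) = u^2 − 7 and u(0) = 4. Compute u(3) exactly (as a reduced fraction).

1902497/719072

g'(u) = 2u.
g(4) = 9, g'(4) = 8, so u(1) = 4 − 9/8 = 23/8.
g(23/8) = 81/64, g'(23/8) = 23/4, so u(2) = (23/8) − (81/64)/(23/4) = 977/368.
g(977/368) = 6561/135424, g'(977/368) = 977/184, so u(3) = (977/368) − (6561/135424)/(977/184) = 1902497/719072.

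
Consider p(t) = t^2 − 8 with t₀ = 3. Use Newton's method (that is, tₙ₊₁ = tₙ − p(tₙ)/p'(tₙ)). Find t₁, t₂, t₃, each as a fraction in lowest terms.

p'(t) = 2t.
p(3) = 1, p'(3) = 6, so t₁ = 3 − 1/6 = 17/6.
p(17/6) = 1/36, p'(17/6) = 17/3, so t₂ = (17/6) − (1/36)/(17/3) = 577/204.
p(577/204) = 1/41616, p'(577/204) = 577/102, so t₃ = (577/204) − (1/41616)/(577/102) = 665857/235416.

t₁ = 17/6, t₂ = 577/204, t₃ = 665857/235416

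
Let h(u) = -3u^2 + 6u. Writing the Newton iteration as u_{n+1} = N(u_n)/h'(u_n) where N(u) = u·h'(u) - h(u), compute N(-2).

h'(u) = -6u + 6.
N(u) = u·h'(u) - h(u) = u·(-6u + 6) - (-3u^2 + 6u) = -3u^2.
N(-2) = -12.

-12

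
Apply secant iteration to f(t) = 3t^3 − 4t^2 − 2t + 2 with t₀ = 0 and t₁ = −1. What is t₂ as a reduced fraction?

f(0) = 2, f(−1) = −3. t₂ = (−1) − (−3)·((−1) − 0)/((−3) − 2) = −2/5.

−2/5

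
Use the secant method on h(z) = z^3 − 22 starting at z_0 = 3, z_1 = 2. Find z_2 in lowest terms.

52/19

h(3) = 5, h(2) = −14. z_2 = 2 − (−14)·(2 − 3)/((−14) − 5) = 52/19.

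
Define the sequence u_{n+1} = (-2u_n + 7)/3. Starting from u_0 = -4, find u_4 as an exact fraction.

1/3

u_1 = (-2·(-4) + 7)/3 = 5.
u_2 = (-2·5 + 7)/3 = -1.
u_3 = (-2·(-1) + 7)/3 = 3.
u_4 = (-2·3 + 7)/3 = 1/3.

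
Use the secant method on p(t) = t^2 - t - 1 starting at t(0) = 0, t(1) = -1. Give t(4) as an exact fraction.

-13/21

p(0) = -1, p(-1) = 1. t(2) = (-1) - 1·((-1) - 0)/(1 - (-1)) = -1/2.
p(-1) = 1, p(-1/2) = -1/4. t(3) = (-1/2) - (-1/4)·((-1/2) - (-1))/((-1/4) - 1) = -3/5.
p(-1/2) = -1/4, p(-3/5) = -1/25. t(4) = (-3/5) - (-1/25)·((-3/5) - (-1/2))/((-1/25) - (-1/4)) = -13/21.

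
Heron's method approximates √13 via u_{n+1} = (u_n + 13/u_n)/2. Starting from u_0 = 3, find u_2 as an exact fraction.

u_1 = (3 + 13/3)/2 = 11/3.
u_2 = (11/3 + 13/(11/3))/2 = 119/33.

119/33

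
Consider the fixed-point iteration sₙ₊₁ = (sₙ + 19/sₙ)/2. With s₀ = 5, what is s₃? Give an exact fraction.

1839281/421960

s₁ = (5 + 19/5)/2 = 22/5.
s₂ = (22/5 + 19/(22/5))/2 = 959/220.
s₃ = (959/220 + 19/(959/220))/2 = 1839281/421960.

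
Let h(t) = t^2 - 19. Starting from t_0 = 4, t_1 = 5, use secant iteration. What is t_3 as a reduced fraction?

h(4) = -3, h(5) = 6. t_2 = 5 - 6·(5 - 4)/(6 - (-3)) = 13/3.
h(5) = 6, h(13/3) = -2/9. t_3 = (13/3) - (-2/9)·((13/3) - 5)/((-2/9) - 6) = 61/14.

61/14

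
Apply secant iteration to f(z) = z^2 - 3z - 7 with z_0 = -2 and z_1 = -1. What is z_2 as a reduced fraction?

f(-2) = 3, f(-1) = -3. z_2 = (-1) - (-3)·((-1) - (-2))/((-3) - 3) = -3/2.

-3/2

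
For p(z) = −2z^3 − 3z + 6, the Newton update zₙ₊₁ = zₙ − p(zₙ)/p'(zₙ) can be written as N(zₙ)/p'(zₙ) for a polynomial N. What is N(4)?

−262

p'(z) = −6z^2 − 3.
N(z) = z·p'(z) − p(z) = z·(−6z^2 − 3) − (−2z^3 − 3z + 6) = −4z^3 − 6.
N(4) = −262.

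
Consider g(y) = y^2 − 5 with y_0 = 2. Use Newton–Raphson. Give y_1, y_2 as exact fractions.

y_1 = 9/4, y_2 = 161/72

g'(y) = 2y.
g(2) = −1, g'(2) = 4, so y_1 = 2 − (−1)/4 = 9/4.
g(9/4) = 1/16, g'(9/4) = 9/2, so y_2 = (9/4) − (1/16)/(9/2) = 161/72.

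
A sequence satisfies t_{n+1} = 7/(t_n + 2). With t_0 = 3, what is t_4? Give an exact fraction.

483/257

t_1 = 7/(3 + 2) = 7/5.
t_2 = 7/(7/5 + 2) = 35/17.
t_3 = 7/(35/17 + 2) = 119/69.
t_4 = 7/(119/69 + 2) = 483/257.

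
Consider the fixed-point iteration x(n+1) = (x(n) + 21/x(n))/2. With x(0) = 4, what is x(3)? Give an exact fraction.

x(1) = (4 + 21/4)/2 = 37/8.
x(2) = (37/8 + 21/(37/8))/2 = 2713/592.
x(3) = (2713/592 + 21/(2713/592))/2 = 14720113/3212192.

14720113/3212192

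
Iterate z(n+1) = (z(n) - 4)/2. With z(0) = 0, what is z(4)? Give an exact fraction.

z(1) = (0 - 4)/2 = -2.
z(2) = ((-2) - 4)/2 = -3.
z(3) = ((-3) - 4)/2 = -7/2.
z(4) = ((-7/2) - 4)/2 = -15/4.

-15/4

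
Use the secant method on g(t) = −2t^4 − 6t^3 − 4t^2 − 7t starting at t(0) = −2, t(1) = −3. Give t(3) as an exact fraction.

g(−2) = 14, g(−3) = −15. t(2) = (−3) − (−15)·((−3) − (−2))/((−15) − 14) = −72/29.
g(−3) = −15, g(−72/29) = 6050520/707281. t(3) = (−72/29) − (6050520/707281)·((−72/29) − (−3))/((6050520/707281) − (−15)) = −2966112/1110649.

−2966112/1110649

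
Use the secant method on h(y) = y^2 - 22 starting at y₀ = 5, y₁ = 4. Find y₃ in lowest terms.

61/13

h(5) = 3, h(4) = -6. y₂ = 4 - (-6)·(4 - 5)/((-6) - 3) = 14/3.
h(4) = -6, h(14/3) = -2/9. y₃ = (14/3) - (-2/9)·((14/3) - 4)/((-2/9) - (-6)) = 61/13.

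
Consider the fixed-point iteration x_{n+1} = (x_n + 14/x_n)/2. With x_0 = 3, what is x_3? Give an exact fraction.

2133553/570216

x_1 = (3 + 14/3)/2 = 23/6.
x_2 = (23/6 + 14/(23/6))/2 = 1033/276.
x_3 = (1033/276 + 14/(1033/276))/2 = 2133553/570216.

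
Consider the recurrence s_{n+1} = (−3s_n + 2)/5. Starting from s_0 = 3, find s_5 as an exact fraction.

113/3125

s_1 = (−3·3 + 2)/5 = −7/5.
s_2 = (−3·(−7/5) + 2)/5 = 31/25.
s_3 = (−3·(31/25) + 2)/5 = −43/125.
s_4 = (−3·(−43/125) + 2)/5 = 379/625.
s_5 = (−3·(379/625) + 2)/5 = 113/3125.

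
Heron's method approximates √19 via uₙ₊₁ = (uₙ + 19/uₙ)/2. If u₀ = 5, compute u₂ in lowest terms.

u₁ = (5 + 19/5)/2 = 22/5.
u₂ = (22/5 + 19/(22/5))/2 = 959/220.

959/220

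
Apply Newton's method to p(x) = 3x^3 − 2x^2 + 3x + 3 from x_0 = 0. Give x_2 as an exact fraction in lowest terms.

p'(x) = 9x^2 − 4x + 3.
p(0) = 3, p'(0) = 3, so x_1 = 0 − 3/3 = −1.
p(−1) = −5, p'(−1) = 16, so x_2 = (−1) − (−5)/16 = −11/16.

−11/16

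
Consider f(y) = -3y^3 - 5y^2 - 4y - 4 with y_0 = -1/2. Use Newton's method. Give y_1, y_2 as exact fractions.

f'(y) = -9y^2 - 10y - 4.
f(-1/2) = -23/8, f'(-1/2) = -5/4, so y_1 = (-1/2) - (-23/8)/(-5/4) = -14/5.
f(-14/5) = 4232/125, f'(-14/5) = -1164/25, so y_2 = (-14/5) - (4232/125)/(-1164/25) = -3016/1455.

y_1 = -14/5, y_2 = -3016/1455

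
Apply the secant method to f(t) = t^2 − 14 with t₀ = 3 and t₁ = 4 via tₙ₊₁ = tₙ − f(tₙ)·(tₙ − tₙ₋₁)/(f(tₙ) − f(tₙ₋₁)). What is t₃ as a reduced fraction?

f(3) = −5, f(4) = 2. t₂ = 4 − 2·(4 − 3)/(2 − (−5)) = 26/7.
f(4) = 2, f(26/7) = −10/49. t₃ = (26/7) − (−10/49)·((26/7) − 4)/((−10/49) − 2) = 101/27.

101/27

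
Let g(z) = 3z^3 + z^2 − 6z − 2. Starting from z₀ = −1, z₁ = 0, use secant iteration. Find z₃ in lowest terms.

g(−1) = 2, g(0) = −2. z₂ = 0 − (−2)·(0 − (−1))/((−2) − 2) = −1/2.
g(0) = −2, g(−1/2) = 7/8. z₃ = (−1/2) − (7/8)·((−1/2) − 0)/((7/8) − (−2)) = −8/23.

−8/23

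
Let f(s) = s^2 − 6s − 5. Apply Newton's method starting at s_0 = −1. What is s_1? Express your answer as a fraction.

f'(s) = 2s − 6.
f(−1) = 2, f'(−1) = −8, so s_1 = (−1) − 2/(−8) = −3/4.

−3/4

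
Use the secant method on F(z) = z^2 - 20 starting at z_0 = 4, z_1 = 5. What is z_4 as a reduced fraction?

1525/341

F(4) = -4, F(5) = 5. z_2 = 5 - 5·(5 - 4)/(5 - (-4)) = 40/9.
F(5) = 5, F(40/9) = -20/81. z_3 = (40/9) - (-20/81)·((40/9) - 5)/((-20/81) - 5) = 76/17.
F(40/9) = -20/81, F(76/17) = -4/289. z_4 = (76/17) - (-4/289)·((76/17) - (40/9))/((-4/289) - (-20/81)) = 1525/341.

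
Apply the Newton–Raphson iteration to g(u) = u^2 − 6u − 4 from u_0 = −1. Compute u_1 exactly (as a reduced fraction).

g'(u) = 2u − 6.
g(−1) = 3, g'(−1) = −8, so u_1 = (−1) − 3/(−8) = −5/8.

−5/8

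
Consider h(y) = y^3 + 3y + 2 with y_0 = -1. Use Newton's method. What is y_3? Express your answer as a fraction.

-3889226/6524739

h'(y) = 3y^2 + 3.
h(-1) = -2, h'(-1) = 6, so y_1 = (-1) - (-2)/6 = -2/3.
h(-2/3) = -8/27, h'(-2/3) = 13/3, so y_2 = (-2/3) - (-8/27)/(13/3) = -70/117.
h(-70/117) = -14464/1601613, h'(-70/117) = 18589/4563, so y_3 = (-70/117) - (-14464/1601613)/(18589/4563) = -3889226/6524739.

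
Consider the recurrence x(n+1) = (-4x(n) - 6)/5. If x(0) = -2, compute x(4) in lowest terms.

x(1) = (-4·(-2) - 6)/5 = 2/5.
x(2) = (-4·(2/5) - 6)/5 = -38/25.
x(3) = (-4·(-38/25) - 6)/5 = 2/125.
x(4) = (-4·(2/125) - 6)/5 = -758/625.

-758/625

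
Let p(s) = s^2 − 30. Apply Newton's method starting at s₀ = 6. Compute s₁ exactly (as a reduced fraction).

11/2

p'(s) = 2s.
p(6) = 6, p'(6) = 12, so s₁ = 6 − 6/12 = 11/2.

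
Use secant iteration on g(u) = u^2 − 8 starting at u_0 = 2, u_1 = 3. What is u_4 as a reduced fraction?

g(2) = −4, g(3) = 1. u_2 = 3 − 1·(3 − 2)/(1 − (−4)) = 14/5.
g(3) = 1, g(14/5) = −4/25. u_3 = (14/5) − (−4/25)·((14/5) − 3)/((−4/25) − 1) = 82/29.
g(14/5) = −4/25, g(82/29) = −4/841. u_4 = (82/29) − (−4/841)·((82/29) − (14/5))/((−4/841) − (−4/25)) = 577/204.

577/204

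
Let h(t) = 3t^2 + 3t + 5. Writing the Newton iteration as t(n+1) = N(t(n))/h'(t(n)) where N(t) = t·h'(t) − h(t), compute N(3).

22

h'(t) = 6t + 3.
N(t) = t·h'(t) − h(t) = t·(6t + 3) − (3t^2 + 3t + 5) = 3t^2 − 5.
N(3) = 22.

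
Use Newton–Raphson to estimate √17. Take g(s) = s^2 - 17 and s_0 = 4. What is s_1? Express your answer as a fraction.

g'(s) = 2s.
g(4) = -1, g'(4) = 8, so s_1 = 4 - (-1)/8 = 33/8.

33/8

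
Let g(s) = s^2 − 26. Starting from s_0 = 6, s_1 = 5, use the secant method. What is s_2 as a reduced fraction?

g(6) = 10, g(5) = −1. s_2 = 5 − (−1)·(5 − 6)/((−1) − 10) = 56/11.

56/11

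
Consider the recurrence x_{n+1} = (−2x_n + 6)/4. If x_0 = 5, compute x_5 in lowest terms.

7/8

x_1 = (−2·5 + 6)/4 = −1.
x_2 = (−2·(−1) + 6)/4 = 2.
x_3 = (−2·2 + 6)/4 = 1/2.
x_4 = (−2·(1/2) + 6)/4 = 5/4.
x_5 = (−2·(5/4) + 6)/4 = 7/8.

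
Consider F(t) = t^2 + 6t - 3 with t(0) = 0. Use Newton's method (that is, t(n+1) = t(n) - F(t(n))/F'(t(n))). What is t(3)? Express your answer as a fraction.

F'(t) = 2t + 6.
F(0) = -3, F'(0) = 6, so t(1) = 0 - (-3)/6 = 1/2.
F(1/2) = 1/4, F'(1/2) = 7, so t(2) = (1/2) - (1/4)/7 = 13/28.
F(13/28) = 1/784, F'(13/28) = 97/14, so t(3) = (13/28) - (1/784)/(97/14) = 2521/5432.

2521/5432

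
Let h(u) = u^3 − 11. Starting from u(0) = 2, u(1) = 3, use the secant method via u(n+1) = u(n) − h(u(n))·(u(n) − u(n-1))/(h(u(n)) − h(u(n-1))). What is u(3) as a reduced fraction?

16025/7267

h(2) = −3, h(3) = 16. u(2) = 3 − 16·(3 − 2)/(16 − (−3)) = 41/19.
h(3) = 16, h(41/19) = −6528/6859. u(3) = (41/19) − (−6528/6859)·((41/19) − 3)/((−6528/6859) − 16) = 16025/7267.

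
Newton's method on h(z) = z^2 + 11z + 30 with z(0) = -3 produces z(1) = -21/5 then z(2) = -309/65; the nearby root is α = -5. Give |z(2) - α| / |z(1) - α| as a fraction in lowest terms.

z(1) - α = -21/5 - (-5) = -21/5 + 5 = 4/5, so |z(1) - α| = 4/5.
z(2) - α = -309/65 - (-5) = -309/65 + 5 = 16/65, so |z(2) - α| = 16/65.
Ratio = (16/65) / (4/5) = 4/13.

4/13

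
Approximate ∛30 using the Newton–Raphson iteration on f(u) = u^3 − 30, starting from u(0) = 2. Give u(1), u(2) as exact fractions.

f'(u) = 3u^2.
f(2) = −22, f'(2) = 12, so u(1) = 2 − (−22)/12 = 23/6.
f(23/6) = 5687/216, f'(23/6) = 529/12, so u(2) = (23/6) − (5687/216)/(529/12) = 15407/4761.

u(1) = 23/6, u(2) = 15407/4761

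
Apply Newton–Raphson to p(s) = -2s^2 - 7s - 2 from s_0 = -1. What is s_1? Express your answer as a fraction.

p'(s) = -4s - 7.
p(-1) = 3, p'(-1) = -3, so s_1 = (-1) - 3/(-3) = 0.

0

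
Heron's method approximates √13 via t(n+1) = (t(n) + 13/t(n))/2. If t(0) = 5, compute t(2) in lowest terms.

t(1) = (5 + 13/5)/2 = 19/5.
t(2) = (19/5 + 13/(19/5))/2 = 343/95.

343/95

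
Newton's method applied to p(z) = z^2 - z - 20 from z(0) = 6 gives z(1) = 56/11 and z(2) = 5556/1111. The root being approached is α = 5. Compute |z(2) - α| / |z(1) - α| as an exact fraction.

1/101

z(1) - α = 56/11 - 5 = 1/11, so |z(1) - α| = 1/11.
z(2) - α = 5556/1111 - 5 = 1/1111, so |z(2) - α| = 1/1111.
Ratio = (1/1111) / (1/11) = 1/101.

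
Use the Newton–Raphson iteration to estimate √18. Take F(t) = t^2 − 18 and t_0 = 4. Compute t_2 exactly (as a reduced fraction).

F'(t) = 2t.
F(4) = −2, F'(4) = 8, so t_1 = 4 − (−2)/8 = 17/4.
F(17/4) = 1/16, F'(17/4) = 17/2, so t_2 = (17/4) − (1/16)/(17/2) = 577/136.

577/136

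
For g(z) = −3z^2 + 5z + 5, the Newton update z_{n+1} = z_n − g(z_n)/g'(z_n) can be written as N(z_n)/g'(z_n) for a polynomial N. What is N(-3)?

g'(z) = −6z + 5.
N(z) = z·g'(z) − g(z) = z·(−6z + 5) − (−3z^2 + 5z + 5) = −3z^2 − 5.
N(-3) = −32.

−32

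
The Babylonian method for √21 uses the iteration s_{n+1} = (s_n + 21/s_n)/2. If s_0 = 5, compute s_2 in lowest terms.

s_1 = (5 + 21/5)/2 = 23/5.
s_2 = (23/5 + 21/(23/5))/2 = 527/115.

527/115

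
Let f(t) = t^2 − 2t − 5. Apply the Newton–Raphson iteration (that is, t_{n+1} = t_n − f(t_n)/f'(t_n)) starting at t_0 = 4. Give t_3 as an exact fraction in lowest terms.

6761/1960

f'(t) = 2t − 2.
f(4) = 3, f'(4) = 6, so t_1 = 4 − 3/6 = 7/2.
f(7/2) = 1/4, f'(7/2) = 5, so t_2 = (7/2) − (1/4)/5 = 69/20.
f(69/20) = 1/400, f'(69/20) = 49/10, so t_3 = (69/20) − (1/400)/(49/10) = 6761/1960.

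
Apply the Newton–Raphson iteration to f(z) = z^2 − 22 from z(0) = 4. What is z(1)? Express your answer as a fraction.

f'(z) = 2z.
f(4) = −6, f'(4) = 8, so z(1) = 4 − (−6)/8 = 19/4.

19/4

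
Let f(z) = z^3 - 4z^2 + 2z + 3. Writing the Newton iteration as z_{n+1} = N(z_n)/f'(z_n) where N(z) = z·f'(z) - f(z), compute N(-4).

-195

f'(z) = 3z^2 - 8z + 2.
N(z) = z·f'(z) - f(z) = z·(3z^2 - 8z + 2) - (z^3 - 4z^2 + 2z + 3) = 2z^3 - 4z^2 - 3.
N(-4) = -195.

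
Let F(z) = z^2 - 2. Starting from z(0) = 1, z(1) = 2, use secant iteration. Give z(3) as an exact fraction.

F(1) = -1, F(2) = 2. z(2) = 2 - 2·(2 - 1)/(2 - (-1)) = 4/3.
F(2) = 2, F(4/3) = -2/9. z(3) = (4/3) - (-2/9)·((4/3) - 2)/((-2/9) - 2) = 7/5.

7/5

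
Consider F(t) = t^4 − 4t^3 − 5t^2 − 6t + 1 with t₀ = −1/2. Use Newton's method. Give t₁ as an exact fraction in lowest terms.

17/72

F'(t) = 4t^3 − 12t^2 − 10t − 6.
F(−1/2) = 53/16, F'(−1/2) = −9/2, so t₁ = (−1/2) − (53/16)/(−9/2) = 17/72.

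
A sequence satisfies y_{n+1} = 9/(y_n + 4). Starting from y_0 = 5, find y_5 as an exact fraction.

y_1 = 9/(5 + 4) = 1.
y_2 = 9/(1 + 4) = 9/5.
y_3 = 9/(9/5 + 4) = 45/29.
y_4 = 9/(45/29 + 4) = 261/161.
y_5 = 9/(261/161 + 4) = 1449/905.

1449/905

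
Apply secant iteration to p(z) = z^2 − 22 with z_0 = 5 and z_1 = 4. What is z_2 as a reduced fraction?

p(5) = 3, p(4) = −6. z_2 = 4 − (−6)·(4 − 5)/((−6) − 3) = 14/3.

14/3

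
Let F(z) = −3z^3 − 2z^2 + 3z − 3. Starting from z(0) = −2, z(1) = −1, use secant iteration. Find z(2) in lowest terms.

−17/12

F(−2) = 7, F(−1) = −5. z(2) = (−1) − (−5)·((−1) − (−2))/((−5) − 7) = −17/12.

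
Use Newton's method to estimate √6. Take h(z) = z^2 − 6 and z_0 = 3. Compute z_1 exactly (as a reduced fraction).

h'(z) = 2z.
h(3) = 3, h'(3) = 6, so z_1 = 3 − 3/6 = 5/2.

5/2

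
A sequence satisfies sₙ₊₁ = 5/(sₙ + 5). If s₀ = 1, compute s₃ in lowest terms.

35/41

s₁ = 5/(1 + 5) = 5/6.
s₂ = 5/(5/6 + 5) = 6/7.
s₃ = 5/(6/7 + 5) = 35/41.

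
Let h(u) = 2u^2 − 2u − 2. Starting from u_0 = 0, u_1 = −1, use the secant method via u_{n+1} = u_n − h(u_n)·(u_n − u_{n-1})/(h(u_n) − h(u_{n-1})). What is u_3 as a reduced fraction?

h(0) = −2, h(−1) = 2. u_2 = (−1) − 2·((−1) − 0)/(2 − (−2)) = −1/2.
h(−1) = 2, h(−1/2) = −1/2. u_3 = (−1/2) − (−1/2)·((−1/2) − (−1))/((−1/2) − 2) = −3/5.

−3/5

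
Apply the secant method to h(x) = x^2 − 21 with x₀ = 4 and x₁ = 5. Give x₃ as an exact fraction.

197/43

h(4) = −5, h(5) = 4. x₂ = 5 − 4·(5 − 4)/(4 − (−5)) = 41/9.
h(5) = 4, h(41/9) = −20/81. x₃ = (41/9) − (−20/81)·((41/9) − 5)/((−20/81) − 4) = 197/43.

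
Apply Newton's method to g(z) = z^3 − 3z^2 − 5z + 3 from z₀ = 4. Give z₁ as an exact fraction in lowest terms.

g'(z) = 3z^2 − 6z − 5.
g(4) = −1, g'(4) = 19, so z₁ = 4 − (−1)/19 = 77/19.

77/19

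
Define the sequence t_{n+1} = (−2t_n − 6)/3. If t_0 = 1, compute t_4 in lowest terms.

t_1 = (−2·1 − 6)/3 = −8/3.
t_2 = (−2·(−8/3) − 6)/3 = −2/9.
t_3 = (−2·(−2/9) − 6)/3 = −50/27.
t_4 = (−2·(−50/27) − 6)/3 = −62/81.

−62/81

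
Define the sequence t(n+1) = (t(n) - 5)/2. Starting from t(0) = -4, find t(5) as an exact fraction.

t(1) = ((-4) - 5)/2 = -9/2.
t(2) = ((-9/2) - 5)/2 = -19/4.
t(3) = ((-19/4) - 5)/2 = -39/8.
t(4) = ((-39/8) - 5)/2 = -79/16.
t(5) = ((-79/16) - 5)/2 = -159/32.

-159/32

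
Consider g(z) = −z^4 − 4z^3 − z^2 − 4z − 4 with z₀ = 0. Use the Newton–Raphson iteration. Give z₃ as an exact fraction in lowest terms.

−973/1255

g'(z) = −4z^3 − 12z^2 − 2z − 4.
g(0) = −4, g'(0) = −4, so z₁ = 0 − (−4)/(−4) = −1.
g(−1) = 2, g'(−1) = −10, so z₂ = (−1) − 2/(−10) = −4/5.
g(−4/5) = 124/625, g'(−4/5) = −1004/125, so z₃ = (−4/5) − (124/625)/(−1004/125) = −973/1255.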